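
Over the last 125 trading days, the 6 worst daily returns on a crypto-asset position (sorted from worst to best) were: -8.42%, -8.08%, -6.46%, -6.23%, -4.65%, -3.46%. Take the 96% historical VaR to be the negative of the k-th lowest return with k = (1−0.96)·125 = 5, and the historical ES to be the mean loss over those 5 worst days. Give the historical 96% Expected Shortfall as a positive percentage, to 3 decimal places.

The 5 worst returns sum to -33.84%.
ES = −(-33.84%) / 5 = 6.768%.

6.768%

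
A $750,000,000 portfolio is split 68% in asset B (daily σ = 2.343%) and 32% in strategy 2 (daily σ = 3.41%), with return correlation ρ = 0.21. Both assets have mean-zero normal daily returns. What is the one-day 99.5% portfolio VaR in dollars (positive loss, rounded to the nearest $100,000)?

$40,800,000

σ_p² = 0.68²·2.343² + 0.32²·3.41² + 2·0.21·0.68·0.32·2.343·3.41 = 4.4593 (%²).
σ_p = √4.4593 = 2.112%.
At 99.5%, z = 2.576.
VaR = 2.576 × 2.112% = 5.441%; on $750,000,000 that is $40,807,500.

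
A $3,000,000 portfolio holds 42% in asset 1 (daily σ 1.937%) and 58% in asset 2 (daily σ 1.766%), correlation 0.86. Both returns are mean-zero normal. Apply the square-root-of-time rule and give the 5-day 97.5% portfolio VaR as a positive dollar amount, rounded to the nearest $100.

$233,100

σ_p = √(0.42²·1.937² + 0.58²·1.766² + 2·0.86·0.42·0.58·1.937·1.766) = 1.773%.
σ_{5d} = 1.773% × √5 = 3.965%.
z(97.5%) = 1.960.
VaR = 1.960 × 3.965% = 7.771%; on $3,000,000 that is $233,130.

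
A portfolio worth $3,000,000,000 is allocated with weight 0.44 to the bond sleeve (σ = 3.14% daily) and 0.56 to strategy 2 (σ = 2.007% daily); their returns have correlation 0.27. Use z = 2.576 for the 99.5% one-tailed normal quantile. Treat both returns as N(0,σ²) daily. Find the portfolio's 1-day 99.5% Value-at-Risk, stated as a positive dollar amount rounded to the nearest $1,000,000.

$155,000,000

σ_p² = 0.44²·3.14² + 0.56²·2.007² + 2·0.27·0.44·0.56·3.14·2.007 = 4.0105 (%²).
σ_p = √4.0105 = 2.003%.
VaR = 2.576 × 2.003% = 5.160%; on $3,000,000,000 that is $154,800,000.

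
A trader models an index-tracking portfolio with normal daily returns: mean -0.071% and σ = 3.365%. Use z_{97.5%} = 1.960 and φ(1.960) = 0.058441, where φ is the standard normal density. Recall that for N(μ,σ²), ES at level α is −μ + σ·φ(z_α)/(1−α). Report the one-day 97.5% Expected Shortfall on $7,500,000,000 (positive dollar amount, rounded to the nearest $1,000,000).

Tail multiplier: φ(z)/(1−α) = 0.058441 / 0.025 = 2.338.
ES = −(-0.071%) + 3.365% × 2.338 = 7.938%.
On $7,500,000,000: 0.07938 × $7,500,000,000 = $595,350,000.

$595,000,000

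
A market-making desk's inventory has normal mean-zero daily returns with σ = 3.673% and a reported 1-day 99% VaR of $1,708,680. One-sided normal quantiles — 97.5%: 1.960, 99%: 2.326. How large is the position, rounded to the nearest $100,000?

$20,000,000

VaR as a fraction of value: z·σ = 2.326 × 3.673% = 8.5434%.
Position = $1,708,680 / 0.085434 = $20,000,005.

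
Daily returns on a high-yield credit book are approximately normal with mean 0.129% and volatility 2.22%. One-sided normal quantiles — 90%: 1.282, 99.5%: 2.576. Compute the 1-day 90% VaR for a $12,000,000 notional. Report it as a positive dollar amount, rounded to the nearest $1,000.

$326,000

VaR = −μ + z·σ = −(0.129%) + 1.282 × 2.22% = 2.717%.
On $12,000,000: 0.02717 × $12,000,000 = $326,040.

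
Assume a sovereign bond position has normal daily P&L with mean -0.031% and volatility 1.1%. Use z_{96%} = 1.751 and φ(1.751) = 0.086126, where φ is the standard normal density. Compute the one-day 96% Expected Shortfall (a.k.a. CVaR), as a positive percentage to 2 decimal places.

Tail multiplier: φ(z)/(1−α) = 0.086126 / 0.04 = 2.153.
ES = −(-0.031%) + 1.1% × 2.153 = 2.399%.

2.40%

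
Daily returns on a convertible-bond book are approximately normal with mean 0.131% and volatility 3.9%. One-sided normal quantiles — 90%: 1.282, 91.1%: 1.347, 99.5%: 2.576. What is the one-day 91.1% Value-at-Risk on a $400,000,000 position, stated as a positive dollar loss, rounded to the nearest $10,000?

VaR = −μ + z·σ = −(0.131%) + 1.347 × 3.9% = 5.122%.
On $400,000,000: 0.05122 × $400,000,000 = $20,488,000.

$20,490,000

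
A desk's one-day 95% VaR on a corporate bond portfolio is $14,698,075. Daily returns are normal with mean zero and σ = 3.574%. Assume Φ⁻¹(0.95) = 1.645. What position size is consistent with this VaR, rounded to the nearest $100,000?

VaR as a fraction of value: z·σ = 1.645 × 3.574% = 5.87923%.
Position = $14,698,075 / 0.0587923 = $250,000,000.

$250,000,000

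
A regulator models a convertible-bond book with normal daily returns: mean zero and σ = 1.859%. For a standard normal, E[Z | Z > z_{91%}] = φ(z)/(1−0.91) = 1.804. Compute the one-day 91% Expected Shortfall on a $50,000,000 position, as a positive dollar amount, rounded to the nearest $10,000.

$1,680,000

ES = 1.859% × 1.804 = 3.354%.
On $50,000,000: 0.03354 × $50,000,000 = $1,677,000.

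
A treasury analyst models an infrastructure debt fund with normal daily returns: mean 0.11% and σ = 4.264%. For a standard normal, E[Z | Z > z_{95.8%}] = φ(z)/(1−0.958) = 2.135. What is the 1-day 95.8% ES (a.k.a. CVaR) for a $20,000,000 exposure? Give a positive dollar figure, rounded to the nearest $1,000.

$1,799,000

ES = −(0.11%) + 4.264% × 2.135 = 8.994%.
On $20,000,000: 0.08994 × $20,000,000 = $1,798,800.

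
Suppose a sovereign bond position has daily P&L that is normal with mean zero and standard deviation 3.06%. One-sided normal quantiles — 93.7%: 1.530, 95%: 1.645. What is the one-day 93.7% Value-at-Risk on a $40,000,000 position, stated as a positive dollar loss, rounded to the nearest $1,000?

$1,873,000

VaR = z·σ = 1.530 × 3.06% = 4.682%.
On $40,000,000: 0.04682 × $40,000,000 = $1,872,800.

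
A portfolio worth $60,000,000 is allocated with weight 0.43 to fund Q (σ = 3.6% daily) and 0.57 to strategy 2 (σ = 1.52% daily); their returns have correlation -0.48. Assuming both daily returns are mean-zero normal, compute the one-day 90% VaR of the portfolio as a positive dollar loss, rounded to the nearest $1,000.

σ_p² = 0.43²·3.6² + 0.57²·1.52² + 2·-0.48·0.43·0.57·3.6·1.52 = 1.8594 (%²).
σ_p = √1.8594 = 1.364%.
At 90%, z = 1.282.
VaR = 1.282 × 1.364% = 1.749%; on $60,000,000 that is $1,049,400.

$1,049,000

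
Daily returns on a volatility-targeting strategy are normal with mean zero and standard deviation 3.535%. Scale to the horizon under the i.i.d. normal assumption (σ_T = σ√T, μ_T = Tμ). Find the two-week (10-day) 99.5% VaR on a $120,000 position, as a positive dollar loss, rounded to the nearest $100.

$34,600

At 99.5%, z = 2.576.
σ_{10d} = 3.535% × √10 = 11.179%.
VaR = 2.576 × 11.179% = 28.797%.
On $120,000: 0.28797 × $120,000 = $34,556.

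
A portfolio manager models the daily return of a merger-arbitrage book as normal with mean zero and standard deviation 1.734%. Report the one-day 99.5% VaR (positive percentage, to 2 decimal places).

4.47%

At 99.5% one-sided, z = 2.576.
VaR = z·σ = 2.576 × 1.734% = 4.467%.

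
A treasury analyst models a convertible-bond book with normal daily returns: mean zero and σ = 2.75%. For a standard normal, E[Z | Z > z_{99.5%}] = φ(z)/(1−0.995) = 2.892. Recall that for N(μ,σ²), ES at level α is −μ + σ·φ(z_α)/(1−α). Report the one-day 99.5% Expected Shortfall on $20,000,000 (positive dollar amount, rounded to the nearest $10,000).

ES = 2.75% × 2.892 = 7.953%.
On $20,000,000: 0.07953 × $20,000,000 = $1,590,600.

$1,590,000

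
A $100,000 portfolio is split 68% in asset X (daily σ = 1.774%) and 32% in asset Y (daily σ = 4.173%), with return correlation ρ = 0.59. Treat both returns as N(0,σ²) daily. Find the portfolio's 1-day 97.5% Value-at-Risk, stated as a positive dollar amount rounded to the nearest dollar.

σ_p² = 0.68²·1.774² + 0.32²·4.173² + 2·0.59·0.68·0.32·1.774·4.173 = 5.1392 (%²).
σ_p = √5.1392 = 2.267%.
At 97.5%, z = 1.960.
VaR = 1.960 × 2.267% = 4.443%; on $100,000 that is $4,443.

$4,443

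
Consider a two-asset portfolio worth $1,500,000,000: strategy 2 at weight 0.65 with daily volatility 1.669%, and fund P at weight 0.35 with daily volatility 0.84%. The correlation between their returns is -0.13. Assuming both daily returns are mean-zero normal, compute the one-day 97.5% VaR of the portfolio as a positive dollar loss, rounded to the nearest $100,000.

$31,900,000

σ_p² = 0.65²·1.669² + 0.35²·0.84² + 2·-0.13·0.65·0.35·1.669·0.84 = 1.1804 (%²).
σ_p = √1.1804 = 1.086%.
At 97.5%, z = 1.960.
VaR = 1.960 × 1.086% = 2.129%; on $1,500,000,000 that is $31,935,000.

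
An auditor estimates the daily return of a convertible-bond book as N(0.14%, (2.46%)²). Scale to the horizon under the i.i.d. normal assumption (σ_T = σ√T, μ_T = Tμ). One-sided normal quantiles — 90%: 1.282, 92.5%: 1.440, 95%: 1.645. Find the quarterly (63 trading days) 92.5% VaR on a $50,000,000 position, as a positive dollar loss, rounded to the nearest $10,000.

$9,650,000

σ_{63d} = 2.46% × √63 = 19.526%; μ_{63d} = 63 × 0.14% = 8.820%.
VaR = −(8.820%) + 1.440 × 19.526% = 19.297%.
On $50,000,000: 0.19297 × $50,000,000 = $9,648,500.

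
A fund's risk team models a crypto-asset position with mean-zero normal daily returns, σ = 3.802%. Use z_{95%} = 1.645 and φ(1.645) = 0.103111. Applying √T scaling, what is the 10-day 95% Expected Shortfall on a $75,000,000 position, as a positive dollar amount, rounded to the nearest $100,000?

$18,600,000

σ_{10d} = 3.802% × √10 = 12.023%.
ES multiplier = φ(z)/(1−α) = 0.103111/0.05 = 2.062.
ES = 12.023% × 2.062 = 24.791%; on $75,000,000: $18,593,250.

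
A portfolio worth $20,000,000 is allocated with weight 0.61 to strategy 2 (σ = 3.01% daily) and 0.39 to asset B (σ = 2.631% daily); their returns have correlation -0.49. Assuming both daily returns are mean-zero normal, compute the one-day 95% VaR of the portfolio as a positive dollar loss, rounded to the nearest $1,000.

σ_p² = 0.61²·3.01² + 0.39²·2.631² + 2·-0.49·0.61·0.39·3.01·2.631 = 2.5778 (%²).
σ_p = √2.5778 = 1.606%.
At 95%, z = 1.645.
VaR = 1.645 × 1.606% = 2.642%; on $20,000,000 that is $528,400.

$528,000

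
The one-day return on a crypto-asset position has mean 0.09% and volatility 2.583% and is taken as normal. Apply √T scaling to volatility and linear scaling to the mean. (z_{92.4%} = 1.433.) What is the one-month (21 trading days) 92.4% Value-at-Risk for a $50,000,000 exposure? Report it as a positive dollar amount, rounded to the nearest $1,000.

σ_{21d} = 2.583% × √21 = 11.837%; μ_{21d} = 21 × 0.09% = 1.890%.
VaR = −(1.890%) + 1.433 × 11.837% = 15.072%.
On $50,000,000: 0.15072 × $50,000,000 = $7,536,000.

$7,536,000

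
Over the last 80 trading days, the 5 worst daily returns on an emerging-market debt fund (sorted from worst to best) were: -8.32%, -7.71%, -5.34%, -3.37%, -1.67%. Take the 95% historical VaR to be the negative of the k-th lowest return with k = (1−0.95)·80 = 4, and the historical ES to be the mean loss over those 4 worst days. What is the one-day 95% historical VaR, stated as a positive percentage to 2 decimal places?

k = 4; the 4th lowest return is -3.37%, so VaR = 3.37%.

3.37%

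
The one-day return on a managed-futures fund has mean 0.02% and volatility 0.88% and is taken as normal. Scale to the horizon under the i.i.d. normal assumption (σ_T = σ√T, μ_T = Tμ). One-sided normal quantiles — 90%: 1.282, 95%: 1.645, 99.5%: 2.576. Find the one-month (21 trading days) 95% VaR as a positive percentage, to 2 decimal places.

σ_{21d} = 0.88% × √21 = 4.033%; μ_{21d} = 21 × 0.02% = 0.420%.
VaR = −(0.420%) + 1.645 × 4.033% = 6.214%.

6.21%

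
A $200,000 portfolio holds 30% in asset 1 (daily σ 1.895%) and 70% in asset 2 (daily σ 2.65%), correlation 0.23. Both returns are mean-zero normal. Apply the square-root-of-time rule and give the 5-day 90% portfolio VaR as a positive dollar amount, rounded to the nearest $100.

σ_p = √(0.3²·1.895² + 0.7²·2.65² + 2·0.23·0.3·0.7·1.895·2.65) = 2.061%.
σ_{5d} = 2.061% × √5 = 4.609%.
z(90%) = 1.282.
VaR = 1.282 × 4.609% = 5.909%; on $200,000 that is $11,818.

$11,800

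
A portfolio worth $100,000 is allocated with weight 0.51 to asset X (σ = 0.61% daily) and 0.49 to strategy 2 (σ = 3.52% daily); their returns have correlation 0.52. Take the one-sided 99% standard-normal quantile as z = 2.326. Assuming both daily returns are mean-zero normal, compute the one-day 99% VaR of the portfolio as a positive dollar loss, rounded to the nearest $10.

$4,430

σ_p² = 0.51²·0.61² + 0.49²·3.52² + 2·0.52·0.51·0.49·0.61·3.52 = 3.6298 (%²).
σ_p = √3.6298 = 1.905%.
VaR = 2.326 × 1.905% = 4.431%; on $100,000 that is $4,431.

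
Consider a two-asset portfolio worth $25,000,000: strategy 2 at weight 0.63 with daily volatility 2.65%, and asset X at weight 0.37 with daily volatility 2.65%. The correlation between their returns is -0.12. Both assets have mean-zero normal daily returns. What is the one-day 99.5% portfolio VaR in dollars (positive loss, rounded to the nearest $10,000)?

$1,180,000

σ_p² = 0.63²·2.65² + 0.37²·2.65² + 2·-0.12·0.63·0.37·2.65·2.65 = 3.3557 (%²).
σ_p = √3.3557 = 1.832%.
At 99.5%, z = 2.576.
VaR = 2.576 × 1.832% = 4.719%; on $25,000,000 that is $1,179,750.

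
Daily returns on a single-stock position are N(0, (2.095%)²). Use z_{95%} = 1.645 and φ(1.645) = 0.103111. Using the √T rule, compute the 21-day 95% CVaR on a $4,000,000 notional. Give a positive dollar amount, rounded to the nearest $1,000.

$792,000

σ_{21d} = 2.095% × √21 = 9.600%.
ES multiplier = φ(z)/(1−α) = 0.103111/0.05 = 2.062.
ES = 9.600% × 2.062 = 19.795%; on $4,000,000: $791,800.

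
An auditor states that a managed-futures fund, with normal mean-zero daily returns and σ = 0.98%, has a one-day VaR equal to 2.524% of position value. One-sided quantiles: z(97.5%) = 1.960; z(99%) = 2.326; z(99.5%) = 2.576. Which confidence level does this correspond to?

Implied z = VaR/σ = 2.524 / 0.98 = 2.576.
This matches z(99.5%) = 2.576.

99.5%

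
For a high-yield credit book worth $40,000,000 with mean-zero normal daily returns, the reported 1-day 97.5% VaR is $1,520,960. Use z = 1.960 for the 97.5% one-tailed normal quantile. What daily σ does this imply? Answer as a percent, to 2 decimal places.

1.94%

VaR as a fraction: $1,520,960 / $40,000,000 = 3.802%.
σ = VaR / z = 3.802% / 1.960 = 1.940%.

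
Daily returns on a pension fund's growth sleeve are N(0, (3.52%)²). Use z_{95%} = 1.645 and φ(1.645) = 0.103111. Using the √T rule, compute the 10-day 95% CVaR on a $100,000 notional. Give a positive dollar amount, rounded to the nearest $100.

$23,000

σ_{10d} = 3.52% × √10 = 11.131%.
ES multiplier = φ(z)/(1−α) = 0.103111/0.05 = 2.062.
ES = 11.131% × 2.062 = 22.952%; on $100,000: $22,952.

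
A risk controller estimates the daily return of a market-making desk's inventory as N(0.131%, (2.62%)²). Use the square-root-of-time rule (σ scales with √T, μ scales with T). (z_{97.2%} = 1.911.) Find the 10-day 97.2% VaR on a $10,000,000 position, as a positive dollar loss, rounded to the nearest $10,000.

$1,450,000

σ_{10d} = 2.62% × √10 = 8.285%; μ_{10d} = 10 × 0.131% = 1.310%.
VaR = −(1.310%) + 1.911 × 8.285% = 14.523%.
On $10,000,000: 0.14523 × $10,000,000 = $1,452,300.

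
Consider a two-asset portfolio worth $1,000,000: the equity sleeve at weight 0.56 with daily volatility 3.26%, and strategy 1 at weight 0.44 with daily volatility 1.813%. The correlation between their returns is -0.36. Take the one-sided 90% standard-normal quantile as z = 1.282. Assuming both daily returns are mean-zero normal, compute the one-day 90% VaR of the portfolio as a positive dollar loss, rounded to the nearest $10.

$21,910

σ_p² = 0.56²·3.26² + 0.44²·1.813² + 2·-0.36·0.56·0.44·3.26·1.813 = 2.9206 (%²).
σ_p = √2.9206 = 1.709%.
VaR = 1.282 × 1.709% = 2.191%; on $1,000,000 that is $21,910.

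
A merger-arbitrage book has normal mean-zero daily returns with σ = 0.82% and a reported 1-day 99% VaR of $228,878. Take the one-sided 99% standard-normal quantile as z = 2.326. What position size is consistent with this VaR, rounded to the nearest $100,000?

$12,000,000

VaR as a fraction of value: z·σ = 2.326 × 0.82% = 1.90732%.
Position = $228,878 / 0.0190732 = $11,999,979.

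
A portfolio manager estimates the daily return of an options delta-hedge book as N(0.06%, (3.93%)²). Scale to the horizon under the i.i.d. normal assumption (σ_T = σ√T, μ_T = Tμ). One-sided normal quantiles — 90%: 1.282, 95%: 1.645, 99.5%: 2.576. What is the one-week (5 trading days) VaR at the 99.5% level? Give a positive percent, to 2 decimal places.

σ_{5d} = 3.93% × √5 = 8.788%; μ_{5d} = 5 × 0.06% = 0.300%.
VaR = −(0.300%) + 2.576 × 8.788% = 22.338%.

22.34%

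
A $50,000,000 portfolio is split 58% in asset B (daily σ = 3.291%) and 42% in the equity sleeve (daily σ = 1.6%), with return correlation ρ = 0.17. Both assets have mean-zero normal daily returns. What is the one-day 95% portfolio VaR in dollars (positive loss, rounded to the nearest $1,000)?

$1,751,000

σ_p² = 0.58²·3.291² + 0.42²·1.6² + 2·0.17·0.58·0.42·3.291·1.6 = 4.5311 (%²).
σ_p = √4.5311 = 2.129%.
At 95%, z = 1.645.
VaR = 1.645 × 2.129% = 3.502%; on $50,000,000 that is $1,751,000.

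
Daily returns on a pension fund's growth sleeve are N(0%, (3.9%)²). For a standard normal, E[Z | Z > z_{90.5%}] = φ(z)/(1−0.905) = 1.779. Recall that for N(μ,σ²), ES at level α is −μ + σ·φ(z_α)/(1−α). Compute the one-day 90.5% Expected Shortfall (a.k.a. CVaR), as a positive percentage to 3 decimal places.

6.938%

ES = 3.9% × 1.779 = 6.938%.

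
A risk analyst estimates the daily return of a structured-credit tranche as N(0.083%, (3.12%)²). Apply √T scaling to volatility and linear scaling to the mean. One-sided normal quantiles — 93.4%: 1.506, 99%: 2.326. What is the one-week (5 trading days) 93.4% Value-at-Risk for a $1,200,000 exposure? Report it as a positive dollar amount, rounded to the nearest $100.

$121,100

σ_{5d} = 3.12% × √5 = 6.977%; μ_{5d} = 5 × 0.083% = 0.415%.
VaR = −(0.415%) + 1.506 × 6.977% = 10.092%.
On $1,200,000: 0.10092 × $1,200,000 = $121,104.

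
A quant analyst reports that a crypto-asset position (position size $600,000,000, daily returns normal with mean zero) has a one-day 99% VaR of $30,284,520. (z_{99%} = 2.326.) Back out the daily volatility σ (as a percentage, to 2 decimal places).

2.17%

VaR as a fraction: $30,284,520 / $600,000,000 = 5.047%.
σ = VaR / z = 5.047% / 2.326 = 2.170%.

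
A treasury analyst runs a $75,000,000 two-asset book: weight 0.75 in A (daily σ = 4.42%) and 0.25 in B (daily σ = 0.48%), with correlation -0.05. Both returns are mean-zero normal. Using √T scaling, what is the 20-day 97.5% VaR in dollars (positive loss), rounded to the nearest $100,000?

σ_p = √(0.75²·4.42² + 0.25²·0.48² + 2·-0.05·0.75·0.25·4.42·0.48) = 3.311%.
σ_{20d} = 3.311% × √20 = 14.807%.
z(97.5%) = 1.960.
VaR = 1.960 × 14.807% = 29.022%; on $75,000,000 that is $21,766,500.

$21,800,000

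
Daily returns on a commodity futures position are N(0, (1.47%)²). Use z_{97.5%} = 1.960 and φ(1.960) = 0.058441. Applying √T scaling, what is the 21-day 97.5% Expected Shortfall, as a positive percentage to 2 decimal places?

σ_{21d} = 1.47% × √21 = 6.736%.
ES multiplier = φ(z)/(1−α) = 0.058441/0.025 = 2.338.
ES = 6.736% × 2.338 = 15.749%.

15.75%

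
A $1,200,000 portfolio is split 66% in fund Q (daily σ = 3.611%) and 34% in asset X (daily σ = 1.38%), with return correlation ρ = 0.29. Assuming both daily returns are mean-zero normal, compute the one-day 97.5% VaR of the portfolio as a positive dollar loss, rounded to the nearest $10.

σ_p² = 0.66²·3.611² + 0.34²·1.38² + 2·0.29·0.66·0.34·3.611·1.38 = 6.5486 (%²).
σ_p = √6.5486 = 2.559%.
At 97.5%, z = 1.960.
VaR = 1.960 × 2.559% = 5.016%; on $1,200,000 that is $60,192.

$60,190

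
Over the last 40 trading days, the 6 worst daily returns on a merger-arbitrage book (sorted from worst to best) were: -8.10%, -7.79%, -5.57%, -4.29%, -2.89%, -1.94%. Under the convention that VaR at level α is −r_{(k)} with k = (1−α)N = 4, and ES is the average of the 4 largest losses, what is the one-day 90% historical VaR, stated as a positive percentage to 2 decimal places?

4.29%

k = 4; the 4th lowest return is -4.29%, so VaR = 4.29%.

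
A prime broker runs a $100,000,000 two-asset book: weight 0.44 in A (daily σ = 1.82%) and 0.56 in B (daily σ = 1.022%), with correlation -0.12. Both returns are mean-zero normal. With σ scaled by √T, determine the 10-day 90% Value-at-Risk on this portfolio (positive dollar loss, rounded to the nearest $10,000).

$3,760,000

σ_p = √(0.44²·1.82² + 0.56²·1.022² + 2·-0.12·0.44·0.56·1.82·1.022) = 0.927%.
σ_{10d} = 0.927% × √10 = 2.931%.
z(90%) = 1.282.
VaR = 1.282 × 2.931% = 3.758%; on $100,000,000 that is $3,758,000.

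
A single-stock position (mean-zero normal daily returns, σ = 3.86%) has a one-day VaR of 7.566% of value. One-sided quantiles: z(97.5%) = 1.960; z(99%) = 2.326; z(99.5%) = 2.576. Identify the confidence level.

97.5%

Implied z = VaR/σ = 7.566 / 3.86 = 1.960.
This matches z(97.5%) = 1.960.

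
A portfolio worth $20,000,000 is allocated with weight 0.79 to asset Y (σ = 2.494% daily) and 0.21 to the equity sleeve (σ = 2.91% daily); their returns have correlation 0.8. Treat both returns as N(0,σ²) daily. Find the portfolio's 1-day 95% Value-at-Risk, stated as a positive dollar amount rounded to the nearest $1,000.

$818,000

σ_p² = 0.79²·2.494² + 0.21²·2.91² + 2·0.8·0.79·0.21·2.494·2.91 = 6.1818 (%²).
σ_p = √6.1818 = 2.486%.
At 95%, z = 1.645.
VaR = 1.645 × 2.486% = 4.089%; on $20,000,000 that is $817,800.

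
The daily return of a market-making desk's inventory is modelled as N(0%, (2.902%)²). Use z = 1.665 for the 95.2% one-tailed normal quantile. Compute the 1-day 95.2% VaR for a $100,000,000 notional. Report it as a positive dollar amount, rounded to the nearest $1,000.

VaR = z·σ = 1.665 × 2.902% = 4.832%.
On $100,000,000: 0.04832 × $100,000,000 = $4,832,000.

$4,832,000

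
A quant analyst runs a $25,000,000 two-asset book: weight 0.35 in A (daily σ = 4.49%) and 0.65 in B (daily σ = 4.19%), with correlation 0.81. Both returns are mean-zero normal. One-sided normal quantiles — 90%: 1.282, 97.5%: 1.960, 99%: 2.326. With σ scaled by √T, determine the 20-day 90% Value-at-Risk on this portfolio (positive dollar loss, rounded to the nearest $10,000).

$5,880,000

σ_p = √(0.35²·4.49² + 0.65²·4.19² + 2·0.81·0.35·0.65·4.49·4.19) = 4.101%.
σ_{20d} = 4.101% × √20 = 18.340%.
VaR = 1.282 × 18.340% = 23.512%; on $25,000,000 that is $5,878,000.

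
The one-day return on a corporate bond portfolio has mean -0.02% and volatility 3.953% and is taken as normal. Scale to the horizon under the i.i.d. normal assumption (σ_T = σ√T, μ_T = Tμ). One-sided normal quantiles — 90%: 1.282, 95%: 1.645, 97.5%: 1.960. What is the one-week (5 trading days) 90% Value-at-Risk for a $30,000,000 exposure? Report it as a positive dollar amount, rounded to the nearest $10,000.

σ_{5d} = 3.953% × √5 = 8.839%; μ_{5d} = 5 × -0.02% = -0.100%.
VaR = −(-0.100%) + 1.282 × 8.839% = 11.432%.
On $30,000,000: 0.11432 × $30,000,000 = $3,429,600.

$3,430,000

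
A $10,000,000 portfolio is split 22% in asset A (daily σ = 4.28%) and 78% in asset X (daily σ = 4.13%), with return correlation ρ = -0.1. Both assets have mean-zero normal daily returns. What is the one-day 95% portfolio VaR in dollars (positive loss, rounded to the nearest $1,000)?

$537,000

σ_p² = 0.22²·4.28² + 0.78²·4.13² + 2·-0.1·0.22·0.78·4.28·4.13 = 10.6574 (%²).
σ_p = √10.6574 = 3.265%.
At 95%, z = 1.645.
VaR = 1.645 × 3.265% = 5.371%; on $10,000,000 that is $537,100.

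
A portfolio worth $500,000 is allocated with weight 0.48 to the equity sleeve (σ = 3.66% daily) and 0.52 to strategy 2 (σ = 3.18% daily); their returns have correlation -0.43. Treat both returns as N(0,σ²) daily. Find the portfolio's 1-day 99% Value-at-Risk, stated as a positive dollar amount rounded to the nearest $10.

$21,200

σ_p² = 0.48²·3.66² + 0.52²·3.18² + 2·-0.43·0.48·0.52·3.66·3.18 = 3.3224 (%²).
σ_p = √3.3224 = 1.823%.
At 99%, z = 2.326.
VaR = 2.326 × 1.823% = 4.240%; on $500,000 that is $21,200.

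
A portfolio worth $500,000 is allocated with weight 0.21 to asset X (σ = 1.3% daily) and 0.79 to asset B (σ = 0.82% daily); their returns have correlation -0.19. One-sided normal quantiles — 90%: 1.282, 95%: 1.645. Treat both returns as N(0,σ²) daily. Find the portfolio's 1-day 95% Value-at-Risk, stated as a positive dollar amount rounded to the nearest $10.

$5,370

σ_p² = 0.21²·1.3² + 0.79²·0.82² + 2·-0.19·0.21·0.79·1.3·0.82 = 0.4270 (%²).
σ_p = √0.4270 = 0.653%.
VaR = 1.645 × 0.653% = 1.074%; on $500,000 that is $5,370.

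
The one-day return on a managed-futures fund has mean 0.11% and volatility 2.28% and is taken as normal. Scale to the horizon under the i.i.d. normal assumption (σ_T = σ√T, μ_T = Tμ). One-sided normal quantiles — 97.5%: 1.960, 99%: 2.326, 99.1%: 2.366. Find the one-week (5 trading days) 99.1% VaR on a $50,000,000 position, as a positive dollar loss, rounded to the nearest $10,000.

σ_{5d} = 2.28% × √5 = 5.098%; μ_{5d} = 5 × 0.11% = 0.550%.
VaR = −(0.550%) + 2.366 × 5.098% = 11.512%.
On $50,000,000: 0.11512 × $50,000,000 = $5,756,000.

$5,760,000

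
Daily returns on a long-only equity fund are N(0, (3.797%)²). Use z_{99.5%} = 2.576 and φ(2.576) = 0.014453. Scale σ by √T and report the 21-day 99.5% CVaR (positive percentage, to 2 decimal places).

σ_{21d} = 3.797% × √21 = 17.400%.
ES multiplier = φ(z)/(1−α) = 0.014453/0.005 = 2.891.
ES = 17.400% × 2.891 = 50.303%.

50.30%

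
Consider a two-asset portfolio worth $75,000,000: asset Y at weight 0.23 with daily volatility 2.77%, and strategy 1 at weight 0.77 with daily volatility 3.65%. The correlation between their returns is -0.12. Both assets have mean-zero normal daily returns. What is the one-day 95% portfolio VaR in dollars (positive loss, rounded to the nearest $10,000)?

σ_p² = 0.23²·2.77² + 0.77²·3.65² + 2·-0.12·0.23·0.77·2.77·3.65 = 7.8751 (%²).
σ_p = √7.8751 = 2.806%.
At 95%, z = 1.645.
VaR = 1.645 × 2.806% = 4.616%; on $75,000,000 that is $3,462,000.

$3,460,000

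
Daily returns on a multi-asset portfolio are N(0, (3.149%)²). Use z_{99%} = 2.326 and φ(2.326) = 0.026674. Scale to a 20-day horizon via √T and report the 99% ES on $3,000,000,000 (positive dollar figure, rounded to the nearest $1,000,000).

$1,127,000,000

σ_{20d} = 3.149% × √20 = 14.083%.
ES multiplier = φ(z)/(1−α) = 0.026674/0.01 = 2.667.
ES = 14.083% × 2.667 = 37.559%; on $3,000,000,000: $1,126,770,000.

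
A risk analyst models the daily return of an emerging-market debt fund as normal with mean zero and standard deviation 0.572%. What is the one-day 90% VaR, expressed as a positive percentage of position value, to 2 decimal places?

At 90% one-sided, z = 1.282.
VaR = z·σ = 1.282 × 0.572% = 0.733%.

0.73%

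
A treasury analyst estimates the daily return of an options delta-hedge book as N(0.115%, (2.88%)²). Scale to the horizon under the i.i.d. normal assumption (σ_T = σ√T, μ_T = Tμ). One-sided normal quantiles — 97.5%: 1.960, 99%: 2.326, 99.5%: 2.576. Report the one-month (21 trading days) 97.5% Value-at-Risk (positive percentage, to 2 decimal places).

σ_{21d} = 2.88% × √21 = 13.198%; μ_{21d} = 21 × 0.115% = 2.415%.
VaR = −(2.415%) + 1.960 × 13.198% = 23.453%.

23.45%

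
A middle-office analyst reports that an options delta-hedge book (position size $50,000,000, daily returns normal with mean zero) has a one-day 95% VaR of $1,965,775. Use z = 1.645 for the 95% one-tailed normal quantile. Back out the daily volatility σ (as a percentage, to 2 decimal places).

2.39%

VaR as a fraction: $1,965,775 / $50,000,000 = 3.932%.
σ = VaR / z = 3.932% / 1.645 = 2.390%.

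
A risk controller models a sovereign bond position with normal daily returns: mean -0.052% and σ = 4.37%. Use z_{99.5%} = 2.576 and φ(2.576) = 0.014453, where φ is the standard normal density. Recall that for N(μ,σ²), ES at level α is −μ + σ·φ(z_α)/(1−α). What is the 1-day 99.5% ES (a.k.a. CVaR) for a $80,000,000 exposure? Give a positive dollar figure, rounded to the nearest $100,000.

$10,100,000

Tail multiplier: φ(z)/(1−α) = 0.014453 / 0.005 = 2.891.
ES = −(-0.052%) + 4.37% × 2.891 = 12.686%.
On $80,000,000: 0.12686 × $80,000,000 = $10,148,800.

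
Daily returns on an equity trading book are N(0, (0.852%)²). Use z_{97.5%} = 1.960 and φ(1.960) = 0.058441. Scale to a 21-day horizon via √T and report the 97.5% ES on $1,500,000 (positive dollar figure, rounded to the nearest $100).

σ_{21d} = 0.852% × √21 = 3.904%.
ES multiplier = φ(z)/(1−α) = 0.058441/0.025 = 2.338.
ES = 3.904% × 2.338 = 9.128%; on $1,500,000: $136,920.

$136,900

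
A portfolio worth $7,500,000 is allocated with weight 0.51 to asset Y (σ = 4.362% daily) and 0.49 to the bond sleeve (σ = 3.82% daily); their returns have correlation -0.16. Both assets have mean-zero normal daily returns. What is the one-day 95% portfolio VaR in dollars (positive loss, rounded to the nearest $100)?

σ_p² = 0.51²·4.362² + 0.49²·3.82² + 2·-0.16·0.51·0.49·4.362·3.82 = 7.1201 (%²).
σ_p = √7.1201 = 2.668%.
At 95%, z = 1.645.
VaR = 1.645 × 2.668% = 4.389%; on $7,500,000 that is $329,175.

$329,200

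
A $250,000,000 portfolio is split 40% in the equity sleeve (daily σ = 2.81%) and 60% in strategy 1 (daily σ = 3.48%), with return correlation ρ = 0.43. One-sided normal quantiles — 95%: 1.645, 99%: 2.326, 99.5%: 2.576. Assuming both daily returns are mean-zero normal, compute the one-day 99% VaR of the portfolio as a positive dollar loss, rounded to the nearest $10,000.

σ_p² = 0.4²·2.81² + 0.6²·3.48² + 2·0.43·0.4·0.6·2.81·3.48 = 7.6415 (%²).
σ_p = √7.6415 = 2.764%.
VaR = 2.326 × 2.764% = 6.429%; on $250,000,000 that is $16,072,500.

$16,070,000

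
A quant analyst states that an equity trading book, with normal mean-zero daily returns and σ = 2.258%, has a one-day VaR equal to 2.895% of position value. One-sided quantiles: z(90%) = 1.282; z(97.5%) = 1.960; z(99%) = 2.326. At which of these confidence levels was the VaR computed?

90%

Implied z = VaR/σ = 2.895 / 2.258 = 1.282.
This matches z(90%) = 1.282.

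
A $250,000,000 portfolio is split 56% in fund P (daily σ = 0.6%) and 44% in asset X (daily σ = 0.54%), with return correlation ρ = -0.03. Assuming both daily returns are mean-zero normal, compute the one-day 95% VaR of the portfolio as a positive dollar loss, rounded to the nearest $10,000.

σ_p² = 0.56²·0.6² + 0.44²·0.54² + 2·-0.03·0.56·0.44·0.6·0.54 = 0.1646 (%²).
σ_p = √0.1646 = 0.406%.
At 95%, z = 1.645.
VaR = 1.645 × 0.406% = 0.668%; on $250,000,000 that is $1,670,000.

$1,670,000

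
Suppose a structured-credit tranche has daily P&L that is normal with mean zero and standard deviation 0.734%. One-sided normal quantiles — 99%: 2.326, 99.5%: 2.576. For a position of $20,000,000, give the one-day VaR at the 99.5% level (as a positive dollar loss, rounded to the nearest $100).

VaR = z·σ = 2.576 × 0.734% = 1.891%.
On $20,000,000: 0.01891 × $20,000,000 = $378,200.

$378,200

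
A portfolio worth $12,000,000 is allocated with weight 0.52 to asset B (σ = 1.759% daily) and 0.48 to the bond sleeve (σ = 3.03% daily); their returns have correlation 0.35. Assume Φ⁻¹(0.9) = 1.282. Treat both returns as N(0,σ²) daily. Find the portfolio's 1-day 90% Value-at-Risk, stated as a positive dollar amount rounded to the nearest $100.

σ_p² = 0.52²·1.759² + 0.48²·3.03² + 2·0.35·0.52·0.48·1.759·3.03 = 3.8831 (%²).
σ_p = √3.8831 = 1.971%.
VaR = 1.282 × 1.971% = 2.527%; on $12,000,000 that is $303,240.

$303,200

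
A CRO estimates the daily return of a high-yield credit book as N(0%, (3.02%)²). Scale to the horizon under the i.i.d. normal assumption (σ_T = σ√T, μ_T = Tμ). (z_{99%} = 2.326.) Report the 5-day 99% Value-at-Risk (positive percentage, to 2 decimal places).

15.71%

σ_{5d} = 3.02% × √5 = 6.753%.
VaR = 2.326 × 6.753% = 15.707%.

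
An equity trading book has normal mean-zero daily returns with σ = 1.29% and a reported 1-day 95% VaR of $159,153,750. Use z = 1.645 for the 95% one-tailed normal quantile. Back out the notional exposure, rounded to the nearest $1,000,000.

VaR as a fraction of value: z·σ = 1.645 × 1.29% = 2.12205%.
Position = $159,153,750 / 0.0212205 = $7,500,000,000.

$7,500,000,000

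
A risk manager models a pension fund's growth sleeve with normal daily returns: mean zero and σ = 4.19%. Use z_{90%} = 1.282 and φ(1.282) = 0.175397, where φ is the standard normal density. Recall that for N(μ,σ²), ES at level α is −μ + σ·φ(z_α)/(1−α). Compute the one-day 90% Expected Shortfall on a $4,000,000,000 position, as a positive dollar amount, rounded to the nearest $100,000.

Tail multiplier: φ(z)/(1−α) = 0.175397 / 0.1 = 1.754.
ES = 4.19% × 1.754 = 7.349%.
On $4,000,000,000: 0.07349 × $4,000,000,000 = $293,960,000.

$294,000,000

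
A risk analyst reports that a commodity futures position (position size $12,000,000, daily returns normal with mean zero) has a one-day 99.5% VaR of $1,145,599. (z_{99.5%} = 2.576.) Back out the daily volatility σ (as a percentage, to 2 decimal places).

3.71%

VaR as a fraction: $1,145,599 / $12,000,000 = 9.547%.
σ = VaR / z = 9.547% / 2.576 = 3.706%.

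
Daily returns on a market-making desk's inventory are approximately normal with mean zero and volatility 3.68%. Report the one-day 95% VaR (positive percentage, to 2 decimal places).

At 95% one-sided, z = 1.645.
VaR = z·σ = 1.645 × 3.68% = 6.054%.

6.05%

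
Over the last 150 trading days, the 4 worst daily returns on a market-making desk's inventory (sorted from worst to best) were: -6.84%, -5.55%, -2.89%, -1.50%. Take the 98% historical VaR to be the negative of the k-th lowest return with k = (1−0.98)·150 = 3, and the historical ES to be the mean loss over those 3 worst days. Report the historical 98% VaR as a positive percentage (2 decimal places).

k = 3; the 3rd lowest return is -2.89%, so VaR = 2.89%.

2.89%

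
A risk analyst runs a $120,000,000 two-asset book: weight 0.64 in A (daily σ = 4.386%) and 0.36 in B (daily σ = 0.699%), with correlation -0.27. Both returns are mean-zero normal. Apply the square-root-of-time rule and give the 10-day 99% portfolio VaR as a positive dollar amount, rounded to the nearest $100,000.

σ_p = √(0.64²·4.386² + 0.36²·0.699² + 2·-0.27·0.64·0.36·4.386·0.699) = 2.750%.
σ_{10d} = 2.750% × √10 = 8.696%.
z(99%) = 2.326.
VaR = 2.326 × 8.696% = 20.227%; on $120,000,000 that is $24,272,400.

$24,300,000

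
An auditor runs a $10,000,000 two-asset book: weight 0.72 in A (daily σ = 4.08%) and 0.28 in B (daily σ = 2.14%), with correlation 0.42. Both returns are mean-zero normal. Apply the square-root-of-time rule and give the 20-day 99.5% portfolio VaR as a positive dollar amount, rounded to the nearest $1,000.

$3,727,000

σ_p = √(0.72²·4.08² + 0.28²·2.14² + 2·0.42·0.72·0.28·4.08·2.14) = 3.235%.
σ_{20d} = 3.235% × √20 = 14.467%.
z(99.5%) = 2.576.
VaR = 2.576 × 14.467% = 37.267%; on $10,000,000 that is $3,726,700.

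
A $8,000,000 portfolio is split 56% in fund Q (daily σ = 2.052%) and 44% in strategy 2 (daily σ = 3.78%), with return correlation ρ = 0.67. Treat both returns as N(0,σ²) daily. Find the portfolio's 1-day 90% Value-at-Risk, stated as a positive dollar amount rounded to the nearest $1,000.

σ_p² = 0.56²·2.052² + 0.44²·3.78² + 2·0.67·0.56·0.44·2.052·3.78 = 6.6477 (%²).
σ_p = √6.6477 = 2.578%.
At 90%, z = 1.282.
VaR = 1.282 × 2.578% = 3.305%; on $8,000,000 that is $264,400.

$264,000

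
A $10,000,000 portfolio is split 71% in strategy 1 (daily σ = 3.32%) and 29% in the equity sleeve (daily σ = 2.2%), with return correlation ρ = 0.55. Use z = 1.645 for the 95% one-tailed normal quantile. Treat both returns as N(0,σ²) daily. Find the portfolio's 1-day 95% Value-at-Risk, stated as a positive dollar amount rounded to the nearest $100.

$454,000

σ_p² = 0.71²·3.32² + 0.29²·2.2² + 2·0.55·0.71·0.29·3.32·2.2 = 7.6177 (%²).
σ_p = √7.6177 = 2.760%.
VaR = 1.645 × 2.760% = 4.540%; on $10,000,000 that is $454,000.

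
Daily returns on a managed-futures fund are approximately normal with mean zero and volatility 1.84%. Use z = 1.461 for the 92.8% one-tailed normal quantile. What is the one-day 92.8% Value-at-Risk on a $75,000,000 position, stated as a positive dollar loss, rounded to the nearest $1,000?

$2,016,000

VaR = z·σ = 1.461 × 1.84% = 2.688%.
On $75,000,000: 0.02688 × $75,000,000 = $2,016,000.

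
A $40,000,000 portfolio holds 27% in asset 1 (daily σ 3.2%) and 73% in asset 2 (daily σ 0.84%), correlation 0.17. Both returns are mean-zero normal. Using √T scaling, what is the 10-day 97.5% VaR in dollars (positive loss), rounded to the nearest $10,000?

$2,830,000

σ_p = √(0.27²·3.2² + 0.73²·0.84² + 2·0.17·0.27·0.73·3.2·0.84) = 1.141%.
σ_{10d} = 1.141% × √10 = 3.608%.
z(97.5%) = 1.960.
VaR = 1.960 × 3.608% = 7.072%; on $40,000,000 that is $2,828,800.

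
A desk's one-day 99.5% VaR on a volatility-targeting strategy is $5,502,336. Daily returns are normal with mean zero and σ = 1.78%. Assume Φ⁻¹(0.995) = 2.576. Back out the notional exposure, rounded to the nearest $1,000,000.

$120,000,000

VaR as a fraction of value: z·σ = 2.576 × 1.78% = 4.58528%.
Position = $5,502,336 / 0.0458528 = $120,000,000.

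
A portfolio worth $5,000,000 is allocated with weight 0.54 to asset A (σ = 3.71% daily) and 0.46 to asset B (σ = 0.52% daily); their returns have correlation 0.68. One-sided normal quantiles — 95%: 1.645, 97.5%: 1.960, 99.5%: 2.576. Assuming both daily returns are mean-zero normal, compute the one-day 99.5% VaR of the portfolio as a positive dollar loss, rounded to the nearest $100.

σ_p² = 0.54²·3.71² + 0.46²·0.52² + 2·0.68·0.54·0.46·3.71·0.52 = 4.7226 (%²).
σ_p = √4.7226 = 2.173%.
VaR = 2.576 × 2.173% = 5.598%; on $5,000,000 that is $279,900.

$279,900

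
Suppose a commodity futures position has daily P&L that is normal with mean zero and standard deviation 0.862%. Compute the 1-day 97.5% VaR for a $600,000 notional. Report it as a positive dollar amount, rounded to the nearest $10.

At 97.5% one-sided, z = 1.960.
VaR = z·σ = 1.960 × 0.862% = 1.690%.
On $600,000: 0.01690 × $600,000 = $10,140.

$10,140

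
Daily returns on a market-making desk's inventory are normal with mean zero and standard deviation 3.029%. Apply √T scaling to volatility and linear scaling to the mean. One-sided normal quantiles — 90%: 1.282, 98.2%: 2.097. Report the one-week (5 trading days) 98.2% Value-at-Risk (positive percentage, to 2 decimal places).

σ_{5d} = 3.029% × √5 = 6.773%.
VaR = 2.097 × 6.773% = 14.203%.

14.20%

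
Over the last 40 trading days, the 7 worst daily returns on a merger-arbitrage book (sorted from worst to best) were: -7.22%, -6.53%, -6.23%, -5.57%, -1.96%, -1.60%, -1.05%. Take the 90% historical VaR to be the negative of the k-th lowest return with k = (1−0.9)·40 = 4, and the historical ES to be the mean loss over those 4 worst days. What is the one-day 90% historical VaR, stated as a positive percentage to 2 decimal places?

k = 4; the 4th lowest return is -5.57%, so VaR = 5.57%.

5.57%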